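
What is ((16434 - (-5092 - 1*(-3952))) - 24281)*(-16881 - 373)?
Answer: 115722578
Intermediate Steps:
((16434 - (-5092 - 1*(-3952))) - 24281)*(-16881 - 373) = ((16434 - (-5092 + 3952)) - 24281)*(-17254) = ((16434 - 1*(-1140)) - 24281)*(-17254) = ((16434 + 1140) - 24281)*(-17254) = (17574 - 24281)*(-17254) = -6707*(-17254) = 115722578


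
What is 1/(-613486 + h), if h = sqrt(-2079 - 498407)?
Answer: -306743/188182786341 - 7*I*sqrt(10214)/376365572682 ≈ -1.63e-6 - 1.8797e-9*I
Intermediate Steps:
h = 7*I*sqrt(10214) (h = sqrt(-500486) = 7*I*sqrt(10214) ≈ 707.45*I)
1/(-613486 + h) = 1/(-613486 + 7*I*sqrt(10214))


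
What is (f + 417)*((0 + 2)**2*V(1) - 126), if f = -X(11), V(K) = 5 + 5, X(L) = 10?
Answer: -35002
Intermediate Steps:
V(K) = 10
f = -10 (f = -1*10 = -10)
(f + 417)*((0 + 2)**2*V(1) - 126) = (-10 + 417)*((0 + 2)**2*10 - 126) = 407*(2**2*10 - 126) = 407*(4*10 - 126) = 407*(40 - 126) = 407*(-86) = -35002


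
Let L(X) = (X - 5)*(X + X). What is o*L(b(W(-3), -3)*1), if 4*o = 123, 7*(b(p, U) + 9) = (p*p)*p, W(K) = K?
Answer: 691875/49 ≈ 14120.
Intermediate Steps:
b(p, U) = -9 + p³/7 (b(p, U) = -9 + ((p*p)*p)/7 = -9 + (p²*p)/7 = -9 + p³/7)
L(X) = 2*X*(-5 + X) (L(X) = (-5 + X)*(2*X) = 2*X*(-5 + X))
o = 123/4 (o = (¼)*123 = 123/4 ≈ 30.750)
o*L(b(W(-3), -3)*1) = 123*(2*((-9 + (⅐)*(-3)³)*1)*(-5 + (-9 + (⅐)*(-3)³)*1))/4 = 123*(2*((-9 + (⅐)*(-27))*1)*(-5 + (-9 + (⅐)*(-27))*1))/4 = 123*(2*((-9 - 27/7)*1)*(-5 + (-9 - 27/7)*1))/4 = 123*(2*(-90/7*1)*(-5 - 90/7*1))/4 = 123*(2*(-90/7)*(-5 - 90/7))/4 = 123*(2*(-90/7)*(-125/7))/4 = (123/4)*(22500/49) = 691875/49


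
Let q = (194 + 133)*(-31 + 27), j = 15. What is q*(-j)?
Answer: 19620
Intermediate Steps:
q = -1308 (q = 327*(-4) = -1308)
q*(-j) = -(-1308)*15 = -1308*(-15) = 19620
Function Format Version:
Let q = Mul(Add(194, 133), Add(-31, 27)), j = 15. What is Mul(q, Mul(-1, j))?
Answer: 19620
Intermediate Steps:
q = -1308 (q = Mul(327, -4) = -1308)
Mul(q, Mul(-1, j)) = Mul(-1308, Mul(-1, 15)) = Mul(-1308, -15) = 19620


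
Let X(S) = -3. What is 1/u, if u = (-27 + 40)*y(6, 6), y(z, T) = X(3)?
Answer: -1/39 ≈ -0.025641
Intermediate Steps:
y(z, T) = -3
u = -39 (u = (-27 + 40)*(-3) = 13*(-3) = -39)
1/u = 1/(-39) = -1/39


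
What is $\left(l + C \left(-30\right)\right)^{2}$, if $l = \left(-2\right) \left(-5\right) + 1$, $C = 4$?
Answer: $11881$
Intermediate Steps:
$l = 11$ ($l = 10 + 1 = 11$)
$\left(l + C \left(-30\right)\right)^{2} = \left(11 + 4 \left(-30\right)\right)^{2} = \left(11 - 120\right)^{2} = \left(-109\right)^{2} = 11881$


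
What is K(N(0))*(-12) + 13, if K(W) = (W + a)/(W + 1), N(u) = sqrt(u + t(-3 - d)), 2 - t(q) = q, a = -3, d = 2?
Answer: -7 + 8*sqrt(7) ≈ 14.166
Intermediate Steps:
t(q) = 2 - q
N(u) = sqrt(7 + u) (N(u) = sqrt(u + (2 - (-3 - 1*2))) = sqrt(u + (2 - (-3 - 2))) = sqrt(u + (2 - 1*(-5))) = sqrt(u + (2 + 5)) = sqrt(u + 7) = sqrt(7 + u))
K(W) = (-3 + W)/(1 + W) (K(W) = (W - 3)/(W + 1) = (-3 + W)/(1 + W))
K(N(0))*(-12) + 13 = ((-3 + sqrt(7 + 0))/(1 + sqrt(7 + 0)))*(-12) + 13 = ((-3 + sqrt(7))/(1 + sqrt(7)))*(-12) + 13 = -12*(-3 + sqrt(7))/(1 + sqrt(7)) + 13 = 13 - 12*(-3 + sqrt(7))/(1 + sqrt(7))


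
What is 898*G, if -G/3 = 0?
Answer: 0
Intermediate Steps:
G = 0 (G = -3*0 = 0)
898*G = 898*0 = 0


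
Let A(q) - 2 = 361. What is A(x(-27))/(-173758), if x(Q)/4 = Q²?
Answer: -363/173758 ≈ -0.0020891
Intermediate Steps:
x(Q) = 4*Q²
A(q) = 363 (A(q) = 2 + 361 = 363)
A(x(-27))/(-173758) = 363/(-173758) = 363*(-1/173758) = -363/173758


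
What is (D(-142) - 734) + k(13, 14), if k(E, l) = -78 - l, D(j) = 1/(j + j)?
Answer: -234585/284 ≈ -826.00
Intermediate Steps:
D(j) = 1/(2*j)
(D(-142) - 734) + k(13, 14) = ((1/2)/(-142) - 734) + (-78 - 1*14) = ((1/2)*(-1/142) - 734) + (-78 - 14) = (-1/284 - 734) - 92 = -208457/284 - 92 = -234585/284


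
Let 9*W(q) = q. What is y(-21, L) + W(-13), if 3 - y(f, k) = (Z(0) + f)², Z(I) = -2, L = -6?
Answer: -4747/9 ≈ -527.44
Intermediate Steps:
y(f, k) = 3 - (-2 + f)²
W(q) = q/9
y(-21, L) + W(-13) = (3 - (-2 - 21)²) + (⅑)*(-13) = (3 - 1*(-23)²) - 13/9 = (3 - 1*529) - 13/9 = (3 - 529) - 13/9 = -526 - 13/9 = -4747/9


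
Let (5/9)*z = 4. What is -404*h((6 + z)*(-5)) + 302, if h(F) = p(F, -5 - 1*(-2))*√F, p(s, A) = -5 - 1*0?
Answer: 302 + 2020*I*√66 ≈ 302.0 + 16411.0*I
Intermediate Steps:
z = 36/5 (z = (9/5)*4 = 36/5 ≈ 7.2000)
p(s, A) = -5 (p(s, A) = -5 + 0 = -5)
h(F) = -5*√F
-404*h((6 + z)*(-5)) + 302 = -(-2020)*√((6 + 36/5)*(-5)) + 302 = -(-2020)*√((66/5)*(-5)) + 302 = -(-2020)*√(-66) + 302 = -(-2020)*I*√66 + 302 = 2020*I*√66 + 302 = 302 + 2020*I*√66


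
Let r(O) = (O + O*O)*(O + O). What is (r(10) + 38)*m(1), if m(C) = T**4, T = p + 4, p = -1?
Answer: 181278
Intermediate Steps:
T = 3 (T = -1 + 4 = 3)
r(O) = 2*O*(O + O**2) (r(O) = (O + O**2)*(2*O) = 2*O*(O + O**2))
m(C) = 81 (m(C) = 3**4 = 81)
(r(10) + 38)*m(1) = (2*10**2*(1 + 10) + 38)*81 = (2*100*11 + 38)*81 = (2200 + 38)*81 = 2238*81 = 181278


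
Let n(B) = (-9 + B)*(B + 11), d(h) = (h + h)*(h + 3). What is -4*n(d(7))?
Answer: -79124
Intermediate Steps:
d(h) = 2*h*(3 + h) (d(h) = (2*h)*(3 + h) = 2*h*(3 + h))
n(B) = (-9 + B)*(11 + B)
-4*n(d(7)) = -4*(-99 + (2*7*(3 + 7))² + 2*(2*7*(3 + 7))) = -4*(-99 + (2*7*10)² + 2*(2*7*10)) = -4*(-99 + 140² + 2*140) = -4*(-99 + 19600 + 280) = -4*19781 = -79124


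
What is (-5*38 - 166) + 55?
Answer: -301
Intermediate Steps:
(-5*38 - 166) + 55 = (-190 - 166) + 55 = -356 + 55 = -301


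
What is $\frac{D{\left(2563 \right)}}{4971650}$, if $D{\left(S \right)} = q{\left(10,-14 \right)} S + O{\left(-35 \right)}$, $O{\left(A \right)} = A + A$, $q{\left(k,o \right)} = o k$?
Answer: $- \frac{35889}{497165} \approx -0.072187$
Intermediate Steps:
$q{\left(k,o \right)} = k o$
$O{\left(A \right)} = 2 A$
$D{\left(S \right)} = -70 - 140 S$ ($D{\left(S \right)} = 10 \left(-14\right) S + 2 \left(-35\right) = - 140 S - 70 = -70 - 140 S$)
$\frac{D{\left(2563 \right)}}{4971650} = \frac{-70 - 358820}{4971650} = \left(-70 - 358820\right) \frac{1}{4971650} = \left(-358890\right) \frac{1}{4971650} = - \frac{35889}{497165}$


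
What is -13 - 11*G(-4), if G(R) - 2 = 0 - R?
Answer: -79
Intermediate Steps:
G(R) = 2 - R (G(R) = 2 + (0 - R) = 2 - R)
-13 - 11*G(-4) = -13 - 11*(2 - 1*(-4)) = -13 - 11*(2 + 4) = -13 - 11*6 = -13 - 66 = -79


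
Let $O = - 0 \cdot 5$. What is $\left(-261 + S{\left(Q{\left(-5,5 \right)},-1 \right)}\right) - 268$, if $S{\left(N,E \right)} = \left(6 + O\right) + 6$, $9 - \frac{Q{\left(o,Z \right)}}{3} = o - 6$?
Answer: $-517$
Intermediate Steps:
$O = 0$ ($O = \left(-1\right) 0 = 0$)
$Q{\left(o,Z \right)} = 45 - 3 o$ ($Q{\left(o,Z \right)} = 27 - 3 \left(o - 6\right) = 27 - 3 \left(-6 + o\right) = 27 - \left(-18 + 3 o\right) = 45 - 3 o$)
$S{\left(N,E \right)} = 12$ ($S{\left(N,E \right)} = \left(6 + 0\right) + 6 = 6 + 6 = 12$)
$\left(-261 + S{\left(Q{\left(-5,5 \right)},-1 \right)}\right) - 268 = \left(-261 + 12\right) - 268 = -249 - 268 = -517$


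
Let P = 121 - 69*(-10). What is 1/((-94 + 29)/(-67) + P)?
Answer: 67/54402 ≈ 0.0012316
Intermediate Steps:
P = 811 (P = 121 + 690 = 811)
1/((-94 + 29)/(-67) + P) = 1/((-94 + 29)/(-67) + 811) = 1/(-1/67*(-65) + 811) = 1/(65/67 + 811) = 1/(54402/67) = 67/54402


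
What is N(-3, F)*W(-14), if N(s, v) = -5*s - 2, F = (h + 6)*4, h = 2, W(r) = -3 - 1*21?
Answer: -312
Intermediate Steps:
W(r) = -24 (W(r) = -3 - 21 = -24)
F = 32 (F = (2 + 6)*4 = 8*4 = 32)
N(s, v) = -2 - 5*s
N(-3, F)*W(-14) = (-2 - 5*(-3))*(-24) = (-2 + 15)*(-24) = 13*(-24) = -312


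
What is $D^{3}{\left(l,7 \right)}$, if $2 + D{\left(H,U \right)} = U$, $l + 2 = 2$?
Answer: $125$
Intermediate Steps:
$l = 0$ ($l = -2 + 2 = 0$)
$D{\left(H,U \right)} = -2 + U$
$D^{3}{\left(l,7 \right)} = \left(-2 + 7\right)^{3} = 5^{3} = 125$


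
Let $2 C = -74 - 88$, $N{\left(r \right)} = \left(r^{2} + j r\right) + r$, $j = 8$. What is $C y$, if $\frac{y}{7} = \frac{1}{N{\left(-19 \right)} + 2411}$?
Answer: $- \frac{63}{289} \approx -0.21799$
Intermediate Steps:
$N{\left(r \right)} = r^{2} + 9 r$ ($N{\left(r \right)} = \left(r^{2} + 8 r\right) + r = r^{2} + 9 r$)
$C = -81$ ($C = \frac{-74 - 88}{2} = \frac{1}{2} \left(-162\right) = -81$)
$y = \frac{7}{2601}$ ($y = \frac{7}{- 19 \left(9 - 19\right) + 2411} = \frac{7}{\left(-19\right) \left(-10\right) + 2411} = \frac{7}{190 + 2411} = \frac{7}{2601} \approx 0.0026913$)
$C y = \left(-81\right) \frac{7}{2601} = - \frac{63}{289}$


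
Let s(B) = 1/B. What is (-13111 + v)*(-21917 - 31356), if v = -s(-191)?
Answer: 133406246600/191 ≈ 6.9846e+8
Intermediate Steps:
v = 1/191 (v = -1/(-191) = -1*(-1/191) = 1/191 ≈ 0.0052356)
(-13111 + v)*(-21917 - 31356) = (-13111 + 1/191)*(-21917 - 31356) = -2504200/191*(-53273) = 133406246600/191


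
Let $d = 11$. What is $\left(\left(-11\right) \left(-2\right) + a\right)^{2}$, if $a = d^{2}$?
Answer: $20449$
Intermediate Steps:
$a = 121$ ($a = 11^{2} = 121$)
$\left(\left(-11\right) \left(-2\right) + a\right)^{2} = \left(\left(-11\right) \left(-2\right) + 121\right)^{2} = \left(22 + 121\right)^{2} = 143^{2} = 20449$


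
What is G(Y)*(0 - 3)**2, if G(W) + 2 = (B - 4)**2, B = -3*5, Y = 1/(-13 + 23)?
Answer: 3231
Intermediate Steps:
Y = 1/10 ≈ 0.10000
B = -15
G(W) = 359 (G(W) = -2 + (-15 - 4)**2 = -2 + (-19)**2 = -2 + 361 = 359)
G(Y)*(0 - 3)**2 = 359*(0 - 3)**2 = 359*(-3)**2 = 359*9 = 3231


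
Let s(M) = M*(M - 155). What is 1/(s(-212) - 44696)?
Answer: 1/33108 ≈ 3.0204e-5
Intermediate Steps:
s(M) = M*(-155 + M)
1/(s(-212) - 44696) = 1/(-212*(-155 - 212) - 44696) = 1/(-212*(-367) - 44696) = 1/(77804 - 44696) = 1/33108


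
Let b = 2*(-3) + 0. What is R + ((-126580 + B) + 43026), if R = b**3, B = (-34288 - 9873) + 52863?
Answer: -75068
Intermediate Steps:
B = 8702 (B = -44161 + 52863 = 8702)
b = -6 (b = -6 + 0 = -6)
R = -216 (R = (-6)**3 = -216)
R + ((-126580 + B) + 43026) = -216 + ((-126580 + 8702) + 43026) = -216 + (-117878 + 43026) = -216 - 74852 = -75068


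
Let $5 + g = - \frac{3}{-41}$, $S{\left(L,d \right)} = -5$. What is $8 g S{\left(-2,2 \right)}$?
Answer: $\frac{8080}{41} \approx 197.07$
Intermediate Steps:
$g = - \frac{202}{41}$ ($g = -5 - \frac{3}{-41} = -5 - - \frac{3}{41} = -5 + \frac{3}{41} = - \frac{202}{41} \approx -4.9268$)
$8 g S{\left(-2,2 \right)} = 8 \left(- \frac{202}{41}\right) \left(-5\right) = \left(- \frac{1616}{41}\right) \left(-5\right) = \frac{8080}{41}$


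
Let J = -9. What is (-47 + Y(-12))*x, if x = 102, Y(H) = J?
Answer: -5712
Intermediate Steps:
Y(H) = -9
(-47 + Y(-12))*x = (-47 - 9)*102 = -56*102 = -5712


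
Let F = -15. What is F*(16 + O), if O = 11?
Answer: -405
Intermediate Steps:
F*(16 + O) = -15*(16 + 11) = -15*27 = -405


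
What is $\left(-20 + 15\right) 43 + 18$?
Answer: $-197$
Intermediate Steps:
$\left(-20 + 15\right) 43 + 18 = \left(-5\right) 43 + 18 = -215 + 18 = -197$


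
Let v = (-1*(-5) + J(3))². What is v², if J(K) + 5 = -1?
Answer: 1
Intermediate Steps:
J(K) = -6 (J(K) = -5 - 1 = -6)
v = 1 (v = (-1*(-5) - 6)² = (5 - 6)² = (-1)² = 1)
v² = 1² = 1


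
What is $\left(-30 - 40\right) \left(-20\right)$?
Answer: $1400$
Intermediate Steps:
$\left(-30 - 40\right) \left(-20\right) = \left(-70\right) \left(-20\right) = 1400$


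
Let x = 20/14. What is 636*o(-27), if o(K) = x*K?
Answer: -171720/7 ≈ -24531.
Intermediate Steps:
x = 10/7 (x = 20*(1/14) = 10/7 ≈ 1.4286)
o(K) = 10*K/7
636*o(-27) = 636*((10/7)*(-27)) = 636*(-270/7) = -171720/7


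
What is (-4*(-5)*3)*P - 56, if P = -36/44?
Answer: -1156/11 ≈ -105.09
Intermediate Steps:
P = -9/11 (P = -36*1/44 = -9/11 ≈ -0.81818)
(-4*(-5)*3)*P - 56 = (-4*(-5)*3)*(-9/11) - 56 = (20*3)*(-9/11) - 56 = 60*(-9/11) - 56 = -540/11 - 56 = -1156/11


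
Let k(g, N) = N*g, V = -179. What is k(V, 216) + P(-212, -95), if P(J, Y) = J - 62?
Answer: -38938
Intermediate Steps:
P(J, Y) = -62 + J
k(V, 216) + P(-212, -95) = 216*(-179) + (-62 - 212) = -38664 - 274 = -38938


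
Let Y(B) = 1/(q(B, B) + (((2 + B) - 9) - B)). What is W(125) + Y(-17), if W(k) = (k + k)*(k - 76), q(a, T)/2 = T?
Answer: 502249/41 ≈ 12250.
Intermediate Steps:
q(a, T) = 2*T
W(k) = 2*k*(-76 + k) (W(k) = (2*k)*(-76 + k) = 2*k*(-76 + k))
Y(B) = 1/(-7 + 2*B) (Y(B) = 1/(2*B + (((2 + B) - 9) - B)) = 1/(2*B + ((-7 + B) - B)) = 1/(2*B - 7) = 1/(-7 + 2*B))
W(125) + Y(-17) = 2*125*(-76 + 125) + 1/(-7 + 2*(-17)) = 2*125*49 + 1/(-7 - 34) = 12250 + 1/(-41) = 12250 - 1/41 = 502249/41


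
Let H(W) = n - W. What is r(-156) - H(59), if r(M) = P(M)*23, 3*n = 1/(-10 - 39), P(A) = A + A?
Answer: -1046198/147 ≈ -7117.0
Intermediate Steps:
P(A) = 2*A
n = -1/147 (n = 1/(3*(-10 - 39)) = (1/3)/(-49) = (1/3)*(-1/49) = -1/147 ≈ -0.0068027)
r(M) = 46*M (r(M) = (2*M)*23 = 46*M)
H(W) = -1/147 - W
r(-156) - H(59) = 46*(-156) - (-1/147 - 1*59) = -7176 - (-1/147 - 59) = -7176 - 1*(-8674/147) = -7176 + 8674/147 = -1046198/147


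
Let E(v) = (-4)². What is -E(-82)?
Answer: -16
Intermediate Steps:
E(v) = 16
-E(-82) = -1*16 = -16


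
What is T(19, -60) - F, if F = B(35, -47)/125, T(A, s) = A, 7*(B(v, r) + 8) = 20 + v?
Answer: 16626/875 ≈ 19.001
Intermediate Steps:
B(v, r) = -36/7 + v/7 (B(v, r) = -8 + (20 + v)/7 = -8 + (20/7 + v/7) = -36/7 + v/7)
F = -1/875 (F = (-36/7 + (⅐)*35)/125 = (-36/7 + 5)*(1/125) = -⅐*1/125 = -1/875 ≈ -0.0011429)
T(19, -60) - F = 19 - 1*(-1/875) = 19 + 1/875 = 16626/875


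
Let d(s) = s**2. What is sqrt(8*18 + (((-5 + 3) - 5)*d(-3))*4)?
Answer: 6*I*sqrt(3) ≈ 10.392*I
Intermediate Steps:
sqrt(8*18 + (((-5 + 3) - 5)*d(-3))*4) = sqrt(8*18 + (((-5 + 3) - 5)*(-3)**2)*4) = sqrt(144 + ((-2 - 5)*9)*4) = sqrt(144 - 7*9*4) = sqrt(144 - 63*4) = sqrt(144 - 252) = sqrt(-108) = 6*I*sqrt(3)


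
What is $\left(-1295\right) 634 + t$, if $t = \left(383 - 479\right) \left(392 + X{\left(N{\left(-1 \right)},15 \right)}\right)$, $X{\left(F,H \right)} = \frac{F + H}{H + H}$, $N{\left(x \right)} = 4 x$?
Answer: $- \frac{4293486}{5} \approx -8.587 \cdot 10^{5}$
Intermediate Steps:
$X{\left(F,H \right)} = \frac{F + H}{2 H}$
$t = - \frac{188336}{5}$ ($t = \left(383 - 479\right) \left(392 + \frac{4 \left(-1\right) + 15}{2 \cdot 15}\right) = - 96 \left(392 + \frac{1}{2} \cdot \frac{1}{15} \left(-4 + 15\right)\right) = - 96 \left(392 + \frac{1}{2} \cdot \frac{1}{15} \cdot 11\right) = - 96 \left(392 + \frac{11}{30}\right) = \left(-96\right) \frac{11771}{30} = - \frac{188336}{5} \approx -37667.0$)
$\left(-1295\right) 634 + t = \left(-1295\right) 634 - \frac{188336}{5} = -821030 - \frac{188336}{5} = - \frac{4293486}{5}$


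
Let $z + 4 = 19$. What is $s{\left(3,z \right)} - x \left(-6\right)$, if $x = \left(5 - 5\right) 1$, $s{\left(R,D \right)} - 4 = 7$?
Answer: $11$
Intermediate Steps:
$z = 15$ ($z = -4 + 19 = 15$)
$s{\left(R,D \right)} = 11$ ($s{\left(R,D \right)} = 4 + 7 = 11$)
$x = 0$ ($x = 0 \cdot 1 = 0$)
$s{\left(3,z \right)} - x \left(-6\right) = 11 - 0 \left(-6\right) = 11 - 0 = 11 + 0 = 11$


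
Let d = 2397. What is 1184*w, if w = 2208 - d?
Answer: -223776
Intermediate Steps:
w = -189 (w = 2208 - 1*2397 = 2208 - 2397 = -189)
1184*w = 1184*(-189) = -223776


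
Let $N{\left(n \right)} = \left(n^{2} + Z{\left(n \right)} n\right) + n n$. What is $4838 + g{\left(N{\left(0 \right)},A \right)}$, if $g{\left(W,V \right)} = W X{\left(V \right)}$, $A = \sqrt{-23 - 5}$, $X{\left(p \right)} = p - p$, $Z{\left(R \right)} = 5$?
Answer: $4838$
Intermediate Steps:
$X{\left(p \right)} = 0$
$A = 2 i \sqrt{7}$ ($A = \sqrt{-28} = 2 i \sqrt{7} \approx 5.2915 i$)
$N{\left(n \right)} = 2 n^{2} + 5 n$ ($N{\left(n \right)} = \left(n^{2} + 5 n\right) + n n = \left(n^{2} + 5 n\right) + n^{2} = 2 n^{2} + 5 n$)
$g{\left(W,V \right)} = 0$ ($g{\left(W,V \right)} = W 0 = 0$)
$4838 + g{\left(N{\left(0 \right)},A \right)} = 4838 + 0 = 4838$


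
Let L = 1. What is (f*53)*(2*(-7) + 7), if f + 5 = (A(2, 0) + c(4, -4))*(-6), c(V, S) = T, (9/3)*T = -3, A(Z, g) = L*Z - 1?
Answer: 1855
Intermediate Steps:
A(Z, g) = -1 + Z (A(Z, g) = 1*Z - 1 = Z - 1 = -1 + Z)
T = -1 (T = (1/3)*(-3) = -1)
c(V, S) = -1
f = -5 (f = -5 + ((-1 + 2) - 1)*(-6) = -5 + (1 - 1)*(-6) = -5 + 0*(-6) = -5 + 0 = -5)
(f*53)*(2*(-7) + 7) = (-5*53)*(2*(-7) + 7) = -265*(-14 + 7) = -265*(-7) = 1855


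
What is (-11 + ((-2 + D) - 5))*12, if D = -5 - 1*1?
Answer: -288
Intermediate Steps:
D = -6 (D = -5 - 1 = -6)
(-11 + ((-2 + D) - 5))*12 = (-11 + ((-2 - 6) - 5))*12 = (-11 + (-8 - 5))*12 = (-11 - 13)*12 = -24*12 = -288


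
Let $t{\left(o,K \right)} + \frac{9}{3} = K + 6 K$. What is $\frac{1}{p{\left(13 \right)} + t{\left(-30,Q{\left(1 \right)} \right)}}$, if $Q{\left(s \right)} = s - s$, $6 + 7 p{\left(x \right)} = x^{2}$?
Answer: $\frac{7}{142} \approx 0.049296$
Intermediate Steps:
$p{\left(x \right)} = - \frac{6}{7} + \frac{x^{2}}{7}$
$Q{\left(s \right)} = 0$
$t{\left(o,K \right)} = -3 + 7 K$ ($t{\left(o,K \right)} = -3 + \left(K + 6 K\right) = -3 + 7 K$)
$\frac{1}{p{\left(13 \right)} + t{\left(-30,Q{\left(1 \right)} \right)}} = \frac{1}{\left(- \frac{6}{7} + \frac{13^{2}}{7}\right) + \left(-3 + 7 \cdot 0\right)} = \frac{1}{\left(- \frac{6}{7} + \frac{1}{7} \cdot 169\right) + \left(-3 + 0\right)} = \frac{1}{\left(- \frac{6}{7} + \frac{169}{7}\right) - 3} = \frac{1}{\frac{163}{7} - 3} = \frac{1}{\frac{142}{7}} = \frac{7}{142}$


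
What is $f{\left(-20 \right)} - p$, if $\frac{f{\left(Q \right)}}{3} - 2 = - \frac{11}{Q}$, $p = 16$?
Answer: $- \frac{167}{20} \approx -8.35$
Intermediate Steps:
$f{\left(Q \right)} = 6 - \frac{33}{Q}$ ($f{\left(Q \right)} = 6 + 3 \left(- \frac{11}{Q}\right) = 6 - \frac{33}{Q}$)
$f{\left(-20 \right)} - p = \left(6 - \frac{33}{-20}\right) - 16 = \left(6 - - \frac{33}{20}\right) - 16 = \left(6 + \frac{33}{20}\right) - 16 = \frac{153}{20} - 16 = - \frac{167}{20}$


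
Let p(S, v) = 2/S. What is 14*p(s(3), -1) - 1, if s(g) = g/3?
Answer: 27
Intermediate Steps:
s(g) = g/3 (s(g) = g*(⅓) = g/3)
14*p(s(3), -1) - 1 = 14*(2/(((⅓)*3))) - 1 = 14*(2/1) - 1 = 14*(2*1) - 1 = 14*2 - 1 = 28 - 1 = 27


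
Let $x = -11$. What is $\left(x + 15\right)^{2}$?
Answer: $16$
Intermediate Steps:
$\left(x + 15\right)^{2} = \left(-11 + 15\right)^{2} = 4^{2} = 16$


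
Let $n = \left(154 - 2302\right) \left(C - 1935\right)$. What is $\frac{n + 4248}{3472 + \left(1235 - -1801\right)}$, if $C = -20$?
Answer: $\frac{1050897}{1627} \approx 645.91$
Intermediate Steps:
$n = 4199340$ ($n = \left(154 - 2302\right) \left(-20 - 1935\right) = \left(-2148\right) \left(-1955\right) = 4199340$)
$\frac{n + 4248}{3472 + \left(1235 - -1801\right)} = \frac{4199340 + 4248}{3472 + \left(1235 - -1801\right)} = \frac{4203588}{3472 + \left(1235 + 1801\right)} = \frac{4203588}{3472 + 3036} = \frac{4203588}{6508} = 4203588 \cdot \frac{1}{6508} = \frac{1050897}{1627}$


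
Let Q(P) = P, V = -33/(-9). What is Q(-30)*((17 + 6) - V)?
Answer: -580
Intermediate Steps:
V = 11/3 (V = -33*(-1/9) = 11/3 ≈ 3.6667)
Q(-30)*((17 + 6) - V) = -30*((17 + 6) - 1*11/3) = -30*(23 - 11/3) = -30*58/3 = -580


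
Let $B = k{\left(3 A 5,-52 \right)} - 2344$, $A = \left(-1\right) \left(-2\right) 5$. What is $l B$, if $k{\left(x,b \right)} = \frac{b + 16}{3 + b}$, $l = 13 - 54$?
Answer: $\frac{4707620}{49} \approx 96074.0$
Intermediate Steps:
$A = 10$ ($A = 2 \cdot 5 = 10$)
$l = -41$ ($l = 13 - 54 = -41$)
$k{\left(x,b \right)} = \frac{16 + b}{3 + b}$
$B = - \frac{114820}{49}$ ($B = \frac{16 - 52}{3 - 52} - 2344 = \frac{1}{-49} \left(-36\right) - 2344 = \left(- \frac{1}{49}\right) \left(-36\right) - 2344 = \frac{36}{49} - 2344 = - \frac{114820}{49} \approx -2343.3$)
$l B = \left(-41\right) \left(- \frac{114820}{49}\right) = \frac{4707620}{49}$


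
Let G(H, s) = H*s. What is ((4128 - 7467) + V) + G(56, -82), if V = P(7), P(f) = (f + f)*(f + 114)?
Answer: -6237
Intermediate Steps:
P(f) = 2*f*(114 + f) (P(f) = (2*f)*(114 + f) = 2*f*(114 + f))
V = 1694 (V = 2*7*(114 + 7) = 2*7*121 = 1694)
((4128 - 7467) + V) + G(56, -82) = ((4128 - 7467) + 1694) + 56*(-82) = (-3339 + 1694) - 4592 = -1645 - 4592 = -6237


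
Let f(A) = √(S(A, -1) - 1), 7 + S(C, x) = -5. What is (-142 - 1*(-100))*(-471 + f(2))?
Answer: 19782 - 42*I*√13 ≈ 19782.0 - 151.43*I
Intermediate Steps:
S(C, x) = -12 (S(C, x) = -7 - 5 = -12)
f(A) = I*√13 (f(A) = √(-12 - 1) = √(-13) = I*√13)
(-142 - 1*(-100))*(-471 + f(2)) = (-142 - 1*(-100))*(-471 + I*√13) = (-142 + 100)*(-471 + I*√13) = -42*(-471 + I*√13) = 19782 - 42*I*√13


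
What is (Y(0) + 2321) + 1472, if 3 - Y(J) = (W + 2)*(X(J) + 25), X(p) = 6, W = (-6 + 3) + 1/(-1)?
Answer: 3858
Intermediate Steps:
W = -4 (W = -3 - 1 = -4)
Y(J) = 65 (Y(J) = 3 - (-4 + 2)*(6 + 25) = 3 - (-2)*31 = 3 - 1*(-62) = 3 + 62 = 65)
(Y(0) + 2321) + 1472 = (65 + 2321) + 1472 = 2386 + 1472 = 3858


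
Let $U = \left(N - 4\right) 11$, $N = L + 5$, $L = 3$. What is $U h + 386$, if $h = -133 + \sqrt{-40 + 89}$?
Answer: $-5158$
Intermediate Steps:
$N = 8$ ($N = 3 + 5 = 8$)
$U = 44$ ($U = \left(8 - 4\right) 11 = 4 \cdot 11 = 44$)
$h = -126$ ($h = -133 + \sqrt{49} = -133 + 7 = -126$)
$U h + 386 = 44 \left(-126\right) + 386 = -5544 + 386 = -5158$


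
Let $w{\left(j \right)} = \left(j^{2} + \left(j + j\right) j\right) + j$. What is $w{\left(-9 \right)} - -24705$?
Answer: $24939$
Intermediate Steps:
$w{\left(j \right)} = j + 3 j^{2}$ ($w{\left(j \right)} = \left(j^{2} + 2 j j\right) + j = \left(j^{2} + 2 j^{2}\right) + j = 3 j^{2} + j = j + 3 j^{2}$)
$w{\left(-9 \right)} - -24705 = - 9 \left(1 + 3 \left(-9\right)\right) - -24705 = - 9 \left(1 - 27\right) + 24705 = \left(-9\right) \left(-26\right) + 24705 = 234 + 24705 = 24939$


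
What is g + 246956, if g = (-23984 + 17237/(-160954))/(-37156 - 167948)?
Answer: 8152591695084469/33012309216 ≈ 2.4696e+5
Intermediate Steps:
g = 3860337973/33012309216 (g = (-23984 + 17237*(-1/160954))/(-205104) = (-23984 - 17237/160954)*(-1/205104) = -3860337973/160954*(-1/205104) = 3860337973/33012309216 ≈ 0.11694)
g + 246956 = 3860337973/33012309216 + 246956 = 8152591695084469/33012309216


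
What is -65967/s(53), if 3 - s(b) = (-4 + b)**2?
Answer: 5997/218 ≈ 27.509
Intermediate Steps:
s(b) = 3 - (-4 + b)**2
-65967/s(53) = -65967/(3 - (-4 + 53)**2) = -65967/(3 - 1*49**2) = -65967/(3 - 1*2401) = -65967/(3 - 2401) = -65967/(-2398) = -65967*(-1/2398) = 5997/218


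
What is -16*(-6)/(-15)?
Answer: -32/5 ≈ -6.4000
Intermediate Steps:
-16*(-6)/(-15) = 96*(-1/15) = -32/5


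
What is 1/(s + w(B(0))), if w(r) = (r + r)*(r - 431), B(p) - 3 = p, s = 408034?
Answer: 1/405466 ≈ 2.4663e-6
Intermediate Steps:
B(p) = 3 + p
w(r) = 2*r*(-431 + r) (w(r) = (2*r)*(-431 + r) = 2*r*(-431 + r))
1/(s + w(B(0))) = 1/(408034 + 2*(3 + 0)*(-431 + (3 + 0))) = 1/(408034 + 2*3*(-431 + 3)) = 1/(408034 + 2*3*(-428)) = 1/(408034 - 2568) = 1/405466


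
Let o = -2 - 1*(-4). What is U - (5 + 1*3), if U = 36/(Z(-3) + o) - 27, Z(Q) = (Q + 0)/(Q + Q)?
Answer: -103/5 ≈ -20.600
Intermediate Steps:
Z(Q) = ½ (Z(Q) = Q/((2*Q)) = Q*(1/(2*Q)) = ½)
o = 2 (o = -2 + 4 = 2)
U = -63/5 (U = 36/(½ + 2) - 27 = 36/(5/2) - 27 = (⅖)*36 - 27 = 72/5 - 27 = -63/5 ≈ -12.600)
U - (5 + 1*3) = -63/5 - (5 + 1*3) = -63/5 - (5 + 3) = -63/5 - 1*8 = -63/5 - 8 = -103/5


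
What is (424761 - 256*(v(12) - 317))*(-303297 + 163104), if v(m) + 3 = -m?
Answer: -71463802329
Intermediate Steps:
v(m) = -3 - m
(424761 - 256*(v(12) - 317))*(-303297 + 163104) = (424761 - 256*((-3 - 1*12) - 317))*(-303297 + 163104) = (424761 - 256*((-3 - 12) - 317))*(-140193) = (424761 - 256*(-15 - 317))*(-140193) = (424761 - 256*(-332))*(-140193) = (424761 + 84992)*(-140193) = 509753*(-140193) = -71463802329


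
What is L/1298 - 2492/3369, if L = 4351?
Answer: 11423903/4372962 ≈ 2.6124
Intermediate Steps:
L/1298 - 2492/3369 = 4351/1298 - 2492/3369 = 11423903/4372962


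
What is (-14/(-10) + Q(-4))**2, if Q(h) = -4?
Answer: 169/25 ≈ 6.7600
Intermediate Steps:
(-14/(-10) + Q(-4))**2 = (-14/(-10) - 4)**2 = (-14*(-1/10) - 4)**2 = (7/5 - 4)**2 = (-13/5)**2 = 169/25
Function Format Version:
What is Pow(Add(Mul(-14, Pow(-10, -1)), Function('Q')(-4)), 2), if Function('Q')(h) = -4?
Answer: Rational(169, 25) ≈ 6.7600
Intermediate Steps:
Pow(Add(Mul(-14, Pow(-10, -1)), Function('Q')(-4)), 2) = Pow(Add(Mul(-14, Pow(-10, -1)), -4), 2) = Pow(Add(Mul(-14, Rational(-1, 10)), -4), 2) = Pow(Add(Rational(7, 5), -4), 2) = Pow(Rational(-13, 5), 2) = Rational(169, 25)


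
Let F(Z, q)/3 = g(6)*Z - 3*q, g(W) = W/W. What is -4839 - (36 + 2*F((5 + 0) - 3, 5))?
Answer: -4797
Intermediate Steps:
g(W) = 1
F(Z, q) = -9*q + 3*Z (F(Z, q) = 3*(1*Z - 3*q) = 3*(Z - 3*q) = -9*q + 3*Z)
-4839 - (36 + 2*F((5 + 0) - 3, 5)) = -4839 - (36 + 2*(-9*5 + 3*((5 + 0) - 3))) = -4839 - (36 + 2*(-45 + 3*(5 - 3))) = -4839 - (36 + 2*(-45 + 3*2)) = -4839 - (36 + 2*(-45 + 6)) = -4839 - (36 + 2*(-39)) = -4839 - (36 - 78) = -4839 - 1*(-42) = -4839 + 42 = -4797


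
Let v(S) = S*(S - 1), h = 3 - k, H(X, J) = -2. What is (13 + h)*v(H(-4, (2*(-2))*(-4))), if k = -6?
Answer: 132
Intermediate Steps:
h = 9 (h = 3 - 1*(-6) = 3 + 6 = 9)
v(S) = S*(-1 + S)
(13 + h)*v(H(-4, (2*(-2))*(-4))) = (13 + 9)*(-2*(-1 - 2)) = 22*(-2*(-3)) = 22*6 = 132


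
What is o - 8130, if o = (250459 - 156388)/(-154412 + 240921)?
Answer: -703224099/86509 ≈ -8128.9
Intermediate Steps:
o = 94071/86509 ≈ 1.0874
o - 8130 = 94071/86509 - 8130 = -703224099/86509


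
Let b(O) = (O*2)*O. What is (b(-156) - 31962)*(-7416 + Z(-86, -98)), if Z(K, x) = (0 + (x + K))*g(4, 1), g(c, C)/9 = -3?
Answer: -40906080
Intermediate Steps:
g(c, C) = -27 (g(c, C) = 9*(-3) = -27)
b(O) = 2*O² (b(O) = (2*O)*O = 2*O²)
Z(K, x) = -27*K - 27*x (Z(K, x) = (0 + (x + K))*(-27) = (0 + (K + x))*(-27) = (K + x)*(-27) = -27*K - 27*x)
(b(-156) - 31962)*(-7416 + Z(-86, -98)) = (2*(-156)² - 31962)*(-7416 + (-27*(-86) - 27*(-98))) = (2*24336 - 31962)*(-7416 + (2322 + 2646)) = (48672 - 31962)*(-7416 + 4968) = 16710*(-2448) = -40906080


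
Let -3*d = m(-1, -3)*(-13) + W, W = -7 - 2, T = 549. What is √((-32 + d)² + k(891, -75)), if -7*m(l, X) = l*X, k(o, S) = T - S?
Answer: 4*√4827/7 ≈ 39.701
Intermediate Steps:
k(o, S) = 549 - S
W = -9
m(l, X) = -X*l/7 (m(l, X) = -l*X/7 = -X*l/7)
d = 8/7 (d = -(-⅐*(-3)*(-1)*(-13) - 9)/3 = -(-3/7*(-13) - 9)/3 = -(39/7 - 9)/3 = -⅓*(-24/7) = 8/7 ≈ 1.1429)
√((-32 + d)² + k(891, -75)) = √((-32 + 8/7)² + (549 - 1*(-75))) = √((-216/7)² + (549 + 75)) = √(46656/49 + 624) = √(77232/49) = 4*√4827/7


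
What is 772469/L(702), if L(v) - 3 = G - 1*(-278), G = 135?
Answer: 772469/416 ≈ 1856.9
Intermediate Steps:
L(v) = 416 (L(v) = 3 + (135 - 1*(-278)) = 3 + (135 + 278) = 3 + 413 = 416)
772469/L(702) = 772469/416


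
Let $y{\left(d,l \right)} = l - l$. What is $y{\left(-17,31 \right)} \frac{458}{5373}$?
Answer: $0$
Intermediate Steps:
$y{\left(d,l \right)} = 0$
$y{\left(-17,31 \right)} \frac{458}{5373} = 0 \cdot \frac{458}{5373} = 0$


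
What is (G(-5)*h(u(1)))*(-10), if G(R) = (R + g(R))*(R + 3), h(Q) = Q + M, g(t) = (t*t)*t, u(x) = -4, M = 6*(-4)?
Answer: 72800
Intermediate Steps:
M = -24
g(t) = t³ (g(t) = t²*t = t³)
h(Q) = -24 + Q (h(Q) = Q - 24 = -24 + Q)
G(R) = (3 + R)*(R + R³) (G(R) = (R + R³)*(R + 3) = (R + R³)*(3 + R) = (3 + R)*(R + R³))
(G(-5)*h(u(1)))*(-10) = ((-5*(3 - 5 + (-5)³ + 3*(-5)²))*(-24 - 4))*(-10) = (-5*(3 - 5 - 125 + 3*25)*(-28))*(-10) = (-5*(3 - 5 - 125 + 75)*(-28))*(-10) = (-5*(-52)*(-28))*(-10) = (260*(-28))*(-10) = -7280*(-10) = 72800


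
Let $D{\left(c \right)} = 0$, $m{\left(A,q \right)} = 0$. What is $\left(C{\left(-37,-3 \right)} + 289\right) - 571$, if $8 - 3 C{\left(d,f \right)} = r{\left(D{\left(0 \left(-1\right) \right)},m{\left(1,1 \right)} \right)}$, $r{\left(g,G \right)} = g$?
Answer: $- \frac{838}{3} \approx -279.33$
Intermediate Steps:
$C{\left(d,f \right)} = \frac{8}{3}$ ($C{\left(d,f \right)} = \frac{8}{3} - 0 = \frac{8}{3} + 0 = \frac{8}{3}$)
$\left(C{\left(-37,-3 \right)} + 289\right) - 571 = \left(\frac{8}{3} + 289\right) - 571 = \frac{875}{3} - 571 = - \frac{838}{3}$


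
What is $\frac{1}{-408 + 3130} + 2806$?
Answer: $\frac{7637933}{2722} \approx 2806.0$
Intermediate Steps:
$\frac{1}{-408 + 3130} + 2806 = \frac{1}{2722} + 2806 = \frac{7637933}{2722}$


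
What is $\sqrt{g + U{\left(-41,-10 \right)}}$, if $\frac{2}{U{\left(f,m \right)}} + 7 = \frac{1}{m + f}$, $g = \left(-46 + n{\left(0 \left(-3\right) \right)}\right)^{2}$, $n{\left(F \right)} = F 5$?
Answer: $\frac{\sqrt{67789627}}{179} \approx 45.997$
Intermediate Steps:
$n{\left(F \right)} = 5 F$
$g = 2116$ ($g = \left(-46 + 5 \cdot 0 \left(-3\right)\right)^{2} = \left(-46 + 5 \cdot 0\right)^{2} = \left(-46 + 0\right)^{2} = \left(-46\right)^{2} = 2116$)
$U{\left(f,m \right)} = \frac{2}{-7 + \frac{1}{f + m}}$ ($U{\left(f,m \right)} = \frac{2}{-7 + \frac{1}{m + f}} = \frac{2}{-7 + \frac{1}{f + m}}$)
$\sqrt{g + U{\left(-41,-10 \right)}} = \sqrt{2116 + \frac{2 \left(\left(-1\right) \left(-41\right) - -10\right)}{-1 + 7 \left(-41\right) + 7 \left(-10\right)}} = \sqrt{2116 + \frac{2 \left(41 + 10\right)}{-1 - 287 - 70}} = \sqrt{2116 + 2 \frac{1}{-358} \cdot 51} = \sqrt{2116 + 2 \left(- \frac{1}{358}\right) 51} = \sqrt{2116 - \frac{51}{179}} = \sqrt{\frac{378713}{179}} = \frac{\sqrt{67789627}}{179}$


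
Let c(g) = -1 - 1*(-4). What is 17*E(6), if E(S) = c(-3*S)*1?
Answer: 51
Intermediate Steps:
c(g) = 3 (c(g) = -1 + 4 = 3)
E(S) = 3 (E(S) = 3*1 = 3)
17*E(6) = 17*3 = 51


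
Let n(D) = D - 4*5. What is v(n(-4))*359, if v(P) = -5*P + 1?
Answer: 43439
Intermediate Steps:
n(D) = -20 + D (n(D) = D - 20 = -20 + D)
v(P) = 1 - 5*P
v(n(-4))*359 = (1 - 5*(-20 - 4))*359 = (1 - 5*(-24))*359 = (1 + 120)*359 = 121*359 = 43439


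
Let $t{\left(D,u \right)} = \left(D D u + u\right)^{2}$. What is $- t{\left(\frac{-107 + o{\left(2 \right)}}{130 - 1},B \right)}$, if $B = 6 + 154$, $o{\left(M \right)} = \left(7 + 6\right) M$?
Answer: $- \frac{170139750400}{3418801} \approx -49766.0$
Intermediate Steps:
$o{\left(M \right)} = 13 M$
$B = 160$
$t{\left(D,u \right)} = \left(u + u D^{2}\right)^{2}$ ($t{\left(D,u \right)} = \left(D^{2} u + u\right)^{2} = \left(u D^{2} + u\right)^{2} = \left(u + u D^{2}\right)^{2}$)
$- t{\left(\frac{-107 + o{\left(2 \right)}}{130 - 1},B \right)} = - 160^{2} \left(1 + \left(\frac{-107 + 13 \cdot 2}{130 - 1}\right)^{2}\right)^{2} = - 25600 \left(1 + \left(\frac{-107 + 26}{129}\right)^{2}\right)^{2} = - 25600 \left(1 + \left(\left(-81\right) \frac{1}{129}\right)^{2}\right)^{2} = - 25600 \left(1 + \left(- \frac{27}{43}\right)^{2}\right)^{2} = - 25600 \left(1 + \frac{729}{1849}\right)^{2} = - 25600 \left(\frac{2578}{1849}\right)^{2} = - \frac{25600 \cdot 6646084}{3418801} = \left(-1\right) \frac{170139750400}{3418801} = - \frac{170139750400}{3418801}$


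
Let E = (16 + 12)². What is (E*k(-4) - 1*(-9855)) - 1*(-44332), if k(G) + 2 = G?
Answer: 49483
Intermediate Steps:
k(G) = -2 + G
E = 784 (E = 28² = 784)
(E*k(-4) - 1*(-9855)) - 1*(-44332) = (784*(-2 - 4) - 1*(-9855)) - 1*(-44332) = (784*(-6) + 9855) + 44332 = (-4704 + 9855) + 44332 = 5151 + 44332 = 49483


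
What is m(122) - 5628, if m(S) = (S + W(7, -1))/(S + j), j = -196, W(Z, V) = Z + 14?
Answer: -416615/74 ≈ -5629.9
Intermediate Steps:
W(Z, V) = 14 + Z
m(S) = (21 + S)/(-196 + S) (m(S) = (S + (14 + 7))/(S - 196) = (S + 21)/(-196 + S) = (21 + S)/(-196 + S))
m(122) - 5628 = (21 + 122)/(-196 + 122) - 5628 = 143/(-74) - 5628 = -1/74*143 - 5628 = -143/74 - 5628 = -416615/74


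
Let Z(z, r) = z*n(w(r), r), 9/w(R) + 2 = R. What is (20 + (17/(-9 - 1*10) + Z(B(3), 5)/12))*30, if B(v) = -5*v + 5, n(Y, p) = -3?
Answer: 12315/19 ≈ 648.16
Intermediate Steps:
w(R) = 9/(-2 + R)
B(v) = 5 - 5*v
Z(z, r) = -3*z (Z(z, r) = z*(-3) = -3*z)
(20 + (17/(-9 - 1*10) + Z(B(3), 5)/12))*30 = (20 + (17/(-9 - 1*10) - 3*(5 - 5*3)/12))*30 = (20 + (17/(-9 - 10) - 3*(5 - 15)*(1/12)))*30 = (20 + (17/(-19) - 3*(-10)*(1/12)))*30 = (20 + (17*(-1/19) + 30*(1/12)))*30 = (20 + (-17/19 + 5/2))*30 = (20 + 61/38)*30 = (821/38)*30 = 12315/19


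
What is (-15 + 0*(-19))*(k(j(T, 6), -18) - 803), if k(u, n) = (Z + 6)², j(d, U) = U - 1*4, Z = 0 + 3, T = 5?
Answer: 10830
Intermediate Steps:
Z = 3
j(d, U) = -4 + U (j(d, U) = U - 4 = -4 + U)
k(u, n) = 81 (k(u, n) = (3 + 6)² = 9² = 81)
(-15 + 0*(-19))*(k(j(T, 6), -18) - 803) = (-15 + 0*(-19))*(81 - 803) = (-15 + 0)*(-722) = -15*(-722) = 10830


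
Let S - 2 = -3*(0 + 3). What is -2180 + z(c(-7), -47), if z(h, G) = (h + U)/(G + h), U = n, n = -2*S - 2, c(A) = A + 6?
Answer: -104651/48 ≈ -2180.2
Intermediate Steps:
c(A) = 6 + A
S = -7 (S = 2 - 3*(0 + 3) = 2 - 3*3 = 2 - 9 = -7)
n = 12 (n = -2*(-7) - 2 = 14 - 2 = 12)
U = 12
z(h, G) = (12 + h)/(G + h) (z(h, G) = (h + 12)/(G + h) = (12 + h)/(G + h))
-2180 + z(c(-7), -47) = -2180 + (12 + (6 - 7))/(-47 + (6 - 7)) = -2180 + (12 - 1)/(-47 - 1) = -2180 + 11/(-48) = -2180 - 1/48*11 = -2180 - 11/48 = -104651/48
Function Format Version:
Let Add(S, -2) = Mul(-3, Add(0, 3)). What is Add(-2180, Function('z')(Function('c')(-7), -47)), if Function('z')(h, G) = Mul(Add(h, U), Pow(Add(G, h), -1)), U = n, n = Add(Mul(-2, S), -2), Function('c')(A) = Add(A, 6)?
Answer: Rational(-104651, 48) ≈ -2180.2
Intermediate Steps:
Function('c')(A) = Add(6, A)
S = -7 (S = Add(2, Mul(-3, Add(0, 3))) = Add(2, Mul(-3, 3)) = Add(2, -9) = -7)
n = 12 (n = Add(Mul(-2, -7), -2) = Add(14, -2) = 12)
U = 12
Function('z')(h, G) = Mul(Pow(Add(G, h), -1), Add(12, h)) (Function('z')(h, G) = Mul(Add(h, 12), Pow(Add(G, h), -1)) = Mul(Add(12, h), Pow(Add(G, h), -1)) = Mul(Pow(Add(G, h), -1), Add(12, h)))
Add(-2180, Function('z')(Function('c')(-7), -47)) = Add(-2180, Mul(Pow(Add(-47, Add(6, -7)), -1), Add(12, Add(6, -7)))) = Add(-2180, Mul(Pow(Add(-47, -1), -1), Add(12, -1))) = Add(-2180, Mul(Pow(-48, -1), 11)) = Add(-2180, Mul(Rational(-1, 48), 11)) = Add(-2180, Rational(-11, 48)) = Rational(-104651, 48)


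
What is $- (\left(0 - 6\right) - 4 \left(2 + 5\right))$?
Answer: $34$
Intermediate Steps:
$- (\left(0 - 6\right) - 4 \left(2 + 5\right)) = - (\left(0 - 6\right) - 28) = - (-6 - 28) = \left(-1\right) \left(-34\right) = 34$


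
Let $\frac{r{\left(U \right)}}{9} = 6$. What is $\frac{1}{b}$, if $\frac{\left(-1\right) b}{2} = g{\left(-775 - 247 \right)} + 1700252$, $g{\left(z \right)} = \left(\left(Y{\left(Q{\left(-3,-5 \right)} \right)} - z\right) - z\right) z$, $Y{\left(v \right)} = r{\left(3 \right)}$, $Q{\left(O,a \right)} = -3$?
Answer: $\frac{1}{887808} \approx 1.1264 \cdot 10^{-6}$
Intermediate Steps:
$r{\left(U \right)} = 54$ ($r{\left(U \right)} = 9 \cdot 6 = 54$)
$Y{\left(v \right)} = 54$
$g{\left(z \right)} = z \left(54 - 2 z\right)$ ($g{\left(z \right)} = \left(\left(54 - z\right) - z\right) z = \left(54 - 2 z\right) z = z \left(54 - 2 z\right)$)
$b = 887808$ ($b = - 2 \left(2 \left(-775 - 247\right) \left(27 - \left(-775 - 247\right)\right) + 1700252\right) = - 2 \left(2 \left(-1022\right) \left(27 - -1022\right) + 1700252\right) = - 2 \left(2 \left(-1022\right) \left(27 + 1022\right) + 1700252\right) = - 2 \left(2 \left(-1022\right) 1049 + 1700252\right) = - 2 \left(-2144156 + 1700252\right) = \left(-2\right) \left(-443904\right) = 887808$)
$\frac{1}{b} = \frac{1}{887808}$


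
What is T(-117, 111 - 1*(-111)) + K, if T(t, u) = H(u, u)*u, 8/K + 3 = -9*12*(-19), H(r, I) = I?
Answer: 100982924/2049 ≈ 49284.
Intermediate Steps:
K = 8/2049 (K = 8/(-3 - 9*12*(-19)) = 8/(-3 - 108*(-19)) = 8/(-3 + 2052) = 8/2049 ≈ 0.0039043)
T(t, u) = u² (T(t, u) = u*u = u²)
T(-117, 111 - 1*(-111)) + K = (111 - 1*(-111))² + 8/2049 = (111 + 111)² + 8/2049 = 222² + 8/2049 = 49284 + 8/2049 = 100982924/2049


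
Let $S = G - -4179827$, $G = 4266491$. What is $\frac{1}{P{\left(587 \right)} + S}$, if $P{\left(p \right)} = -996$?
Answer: $\frac{1}{8445322} \approx 1.1841 \cdot 10^{-7}$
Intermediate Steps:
$S = 8446318$ ($S = 4266491 - -4179827 = 4266491 + 4179827 = 8446318$)
$\frac{1}{P{\left(587 \right)} + S} = \frac{1}{-996 + 8446318} = \frac{1}{8445322}$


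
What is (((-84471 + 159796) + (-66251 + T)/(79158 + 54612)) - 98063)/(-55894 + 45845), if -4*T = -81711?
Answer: 12166832333/5377018920 ≈ 2.2627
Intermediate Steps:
T = 81711/4 (T = -1/4*(-81711) = 81711/4 ≈ 20428.)
(((-84471 + 159796) + (-66251 + T)/(79158 + 54612)) - 98063)/(-55894 + 45845) = (((-84471 + 159796) + (-66251 + 81711/4)/(79158 + 54612)) - 98063)/(-55894 + 45845) = ((75325 - 183293/4/133770) - 98063)/(-10049) = ((75325 - 183293/4*1/133770) - 98063)*(-1/10049) = ((75325 - 183293/535080) - 98063)*(-1/10049) = (40304717707/535080 - 98063)*(-1/10049) = -12166832333/535080*(-1/10049) = 12166832333/5377018920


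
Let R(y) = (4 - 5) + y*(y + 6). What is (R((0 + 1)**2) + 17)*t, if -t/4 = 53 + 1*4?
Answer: -5244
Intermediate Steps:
R(y) = -1 + y*(6 + y)
t = -228 (t = -4*(53 + 1*4) = -4*(53 + 4) = -4*57 = -228)
(R((0 + 1)**2) + 17)*t = ((-1 + ((0 + 1)**2)**2 + 6*(0 + 1)**2) + 17)*(-228) = ((-1 + (1**2)**2 + 6*1**2) + 17)*(-228) = ((-1 + 1**2 + 6*1) + 17)*(-228) = ((-1 + 1 + 6) + 17)*(-228) = (6 + 17)*(-228) = 23*(-228) = -5244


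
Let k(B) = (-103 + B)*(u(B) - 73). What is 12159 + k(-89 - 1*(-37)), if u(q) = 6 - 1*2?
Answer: 22854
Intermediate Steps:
u(q) = 4 (u(q) = 6 - 2 = 4)
k(B) = 7107 - 69*B (k(B) = (-103 + B)*(4 - 73) = (-103 + B)*(-69) = 7107 - 69*B)
12159 + k(-89 - 1*(-37)) = 12159 + (7107 - 69*(-89 - 1*(-37))) = 12159 + (7107 - 69*(-89 + 37)) = 12159 + (7107 - 69*(-52)) = 12159 + (7107 + 3588) = 12159 + 10695 = 22854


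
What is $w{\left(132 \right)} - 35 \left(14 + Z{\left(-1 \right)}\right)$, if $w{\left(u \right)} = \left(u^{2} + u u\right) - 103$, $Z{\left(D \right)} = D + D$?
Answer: $34325$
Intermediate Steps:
$Z{\left(D \right)} = 2 D$
$w{\left(u \right)} = -103 + 2 u^{2}$ ($w{\left(u \right)} = \left(u^{2} + u^{2}\right) - 103 = 2 u^{2} - 103 = -103 + 2 u^{2}$)
$w{\left(132 \right)} - 35 \left(14 + Z{\left(-1 \right)}\right) = \left(-103 + 2 \cdot 132^{2}\right) - 35 \left(14 + 2 \left(-1\right)\right) = \left(-103 + 2 \cdot 17424\right) - 35 \left(14 - 2\right) = \left(-103 + 34848\right) - 420 = 34745 - 420 = 34325$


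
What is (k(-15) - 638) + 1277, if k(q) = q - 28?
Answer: 596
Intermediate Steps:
k(q) = -28 + q
(k(-15) - 638) + 1277 = ((-28 - 15) - 638) + 1277 = (-43 - 638) + 1277 = -681 + 1277 = 596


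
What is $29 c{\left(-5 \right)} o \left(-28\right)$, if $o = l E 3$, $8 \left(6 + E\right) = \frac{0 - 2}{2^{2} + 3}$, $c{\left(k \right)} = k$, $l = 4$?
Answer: $-294060$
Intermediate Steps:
$E = - \frac{169}{28}$ ($E = -6 + \frac{\left(0 - 2\right) \frac{1}{2^{2} + 3}}{8} = -6 + \frac{\left(-2\right) \frac{1}{4 + 3}}{8} = -6 + \frac{\left(-2\right) \frac{1}{7}}{8} = -6 + \frac{1}{8} \left(- \frac{2}{7}\right) = -6 - \frac{1}{28} = - \frac{169}{28} \approx -6.0357$)
$o = - \frac{507}{7}$ ($o = 4 \left(- \frac{169}{28}\right) 3 = \left(- \frac{169}{7}\right) 3 = - \frac{507}{7} \approx -72.429$)
$29 c{\left(-5 \right)} o \left(-28\right) = 29 \left(\left(-5\right) \left(- \frac{507}{7}\right)\right) \left(-28\right) = 29 \cdot \frac{2535}{7} \left(-28\right) = \frac{73515}{7} \left(-28\right) = -294060$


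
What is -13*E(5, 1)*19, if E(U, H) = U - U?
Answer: 0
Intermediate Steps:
E(U, H) = 0
-13*E(5, 1)*19 = -13*0*19 = 0*19 = 0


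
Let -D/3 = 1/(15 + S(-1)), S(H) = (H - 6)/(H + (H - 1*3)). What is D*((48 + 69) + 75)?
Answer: -1440/41 ≈ -35.122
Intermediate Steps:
S(H) = (-6 + H)/(-3 + 2*H) (S(H) = (-6 + H)/(H + (H - 3)) = (-6 + H)/(H + (-3 + H)) = (-6 + H)/(-3 + 2*H))
D = -15/82 (D = -3/(15 + (-6 - 1)/(-3 + 2*(-1))) = -3/(15 - 7/(-3 - 2)) = -3/(15 - 7/(-5)) = -3/(15 - ⅕*(-7)) = -3/(15 + 7/5) = -3/82/5 = -3*5/82 = -15/82 ≈ -0.18293)
D*((48 + 69) + 75) = -15*((48 + 69) + 75)/82 = -15*(117 + 75)/82 = -15/82*192 = -1440/41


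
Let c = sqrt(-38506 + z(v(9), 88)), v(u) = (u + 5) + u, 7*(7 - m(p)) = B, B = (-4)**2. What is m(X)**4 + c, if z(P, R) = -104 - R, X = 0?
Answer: 1185921/2401 + I*sqrt(38698) ≈ 493.93 + 196.72*I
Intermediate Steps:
B = 16
m(p) = 33/7 (m(p) = 7 - 1/7*16 = 7 - 16/7 = 33/7)
v(u) = 5 + 2*u (v(u) = (5 + u) + u = 5 + 2*u)
c = I*sqrt(38698) (c = sqrt(-38506 + (-104 - 1*88)) = sqrt(-38506 + (-104 - 88)) = sqrt(-38506 - 192) = sqrt(-38698) = I*sqrt(38698) ≈ 196.72*I)
m(X)**4 + c = (33/7)**4 + I*sqrt(38698) = 1185921/2401 + I*sqrt(38698)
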